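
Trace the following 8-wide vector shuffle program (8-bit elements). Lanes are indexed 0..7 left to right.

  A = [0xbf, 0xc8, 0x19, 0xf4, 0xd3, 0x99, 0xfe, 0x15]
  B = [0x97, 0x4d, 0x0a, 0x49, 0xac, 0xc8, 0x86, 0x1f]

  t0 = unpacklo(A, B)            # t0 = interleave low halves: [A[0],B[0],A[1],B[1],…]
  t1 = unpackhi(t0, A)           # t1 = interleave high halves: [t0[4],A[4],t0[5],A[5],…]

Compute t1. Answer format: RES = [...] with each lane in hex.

  t0: bf 97 c8 4d 19 0a f4 49
  t1: 19 d3 0a 99 f4 fe 49 15

RES = [ 0x19  0xd3  0x0a  0x99  0xf4  0xfe  0x49  0x15 ]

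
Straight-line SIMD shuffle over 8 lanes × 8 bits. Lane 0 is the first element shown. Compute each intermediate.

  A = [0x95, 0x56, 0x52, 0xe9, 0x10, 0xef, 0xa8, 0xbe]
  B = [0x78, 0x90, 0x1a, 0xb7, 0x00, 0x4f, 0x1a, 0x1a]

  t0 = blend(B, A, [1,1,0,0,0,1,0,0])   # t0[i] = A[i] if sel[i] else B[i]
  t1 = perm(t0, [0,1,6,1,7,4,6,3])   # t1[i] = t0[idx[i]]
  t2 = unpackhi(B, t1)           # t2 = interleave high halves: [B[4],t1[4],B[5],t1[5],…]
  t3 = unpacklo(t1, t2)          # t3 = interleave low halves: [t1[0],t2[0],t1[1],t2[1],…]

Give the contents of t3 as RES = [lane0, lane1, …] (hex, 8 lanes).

→ t0 |95|56|1a|b7|00|ef|1a|1a|
→ t1 |95|56|1a|56|1a|00|1a|b7|
→ t2 |00|1a|4f|00|1a|1a|1a|b7|
→ t3 |95|00|56|1a|1a|4f|56|00|

RES = [ 0x95  0x00  0x56  0x1a  0x1a  0x4f  0x56  0x00 ]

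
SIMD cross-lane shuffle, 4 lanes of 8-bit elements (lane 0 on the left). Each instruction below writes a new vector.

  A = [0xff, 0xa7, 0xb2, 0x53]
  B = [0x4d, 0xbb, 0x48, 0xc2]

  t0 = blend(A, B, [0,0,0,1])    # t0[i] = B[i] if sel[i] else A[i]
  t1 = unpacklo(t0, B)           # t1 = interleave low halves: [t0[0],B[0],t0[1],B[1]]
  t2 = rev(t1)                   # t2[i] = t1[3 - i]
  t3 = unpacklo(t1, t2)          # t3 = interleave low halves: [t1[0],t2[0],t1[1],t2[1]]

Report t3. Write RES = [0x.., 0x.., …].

RES = [0xff, 0xbb, 0x4d, 0xa7]

t0 = [0xff, 0xa7, 0xb2, 0xc2]
t1 = [0xff, 0x4d, 0xa7, 0xbb]
t2 = [0xbb, 0xa7, 0x4d, 0xff]
t3 = [0xff, 0xbb, 0x4d, 0xa7]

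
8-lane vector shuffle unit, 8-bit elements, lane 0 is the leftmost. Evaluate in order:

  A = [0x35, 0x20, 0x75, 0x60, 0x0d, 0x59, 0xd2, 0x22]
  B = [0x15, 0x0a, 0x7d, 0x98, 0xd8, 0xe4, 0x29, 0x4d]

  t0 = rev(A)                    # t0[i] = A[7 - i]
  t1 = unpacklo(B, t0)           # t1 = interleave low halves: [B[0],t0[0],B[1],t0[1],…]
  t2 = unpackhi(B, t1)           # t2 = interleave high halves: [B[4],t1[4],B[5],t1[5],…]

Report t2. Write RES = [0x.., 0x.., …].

RES = [ 0xd8  0x7d  0xe4  0x59  0x29  0x98  0x4d  0x0d ]

→ t0 |22|d2|59|0d|60|75|20|35|
→ t1 |15|22|0a|d2|7d|59|98|0d|
→ t2 |d8|7d|e4|59|29|98|4d|0d|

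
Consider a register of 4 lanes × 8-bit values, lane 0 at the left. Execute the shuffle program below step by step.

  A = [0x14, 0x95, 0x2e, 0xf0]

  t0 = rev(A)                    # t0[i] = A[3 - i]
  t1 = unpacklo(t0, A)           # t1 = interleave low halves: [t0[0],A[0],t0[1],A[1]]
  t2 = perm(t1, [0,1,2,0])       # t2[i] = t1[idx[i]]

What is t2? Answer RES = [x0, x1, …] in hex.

RES = [ 0xf0  0x14  0x2e  0xf0 ]

t0 = [0xf0, 0x2e, 0x95, 0x14]
t1 = [0xf0, 0x14, 0x2e, 0x95]
t2 = [0xf0, 0x14, 0x2e, 0xf0]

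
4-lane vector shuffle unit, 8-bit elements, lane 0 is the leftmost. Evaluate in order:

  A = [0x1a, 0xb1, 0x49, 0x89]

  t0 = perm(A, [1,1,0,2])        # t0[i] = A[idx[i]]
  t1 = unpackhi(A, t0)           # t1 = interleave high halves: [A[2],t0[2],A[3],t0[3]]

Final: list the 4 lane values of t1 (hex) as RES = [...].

RES = [0x49, 0x1a, 0x89, 0x49]

  t0: b1 b1 1a 49
  t1: 49 1a 89 49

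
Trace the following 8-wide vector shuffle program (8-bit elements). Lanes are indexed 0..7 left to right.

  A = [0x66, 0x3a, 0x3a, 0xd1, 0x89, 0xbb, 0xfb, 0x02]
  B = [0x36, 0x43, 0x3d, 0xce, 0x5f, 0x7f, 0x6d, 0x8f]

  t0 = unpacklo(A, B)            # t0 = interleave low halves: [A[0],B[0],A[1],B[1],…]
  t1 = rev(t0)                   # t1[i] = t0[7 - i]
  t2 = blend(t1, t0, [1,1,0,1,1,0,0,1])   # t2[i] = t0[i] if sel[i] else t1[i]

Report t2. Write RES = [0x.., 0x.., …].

t0 = [0x66, 0x36, 0x3a, 0x43, 0x3a, 0x3d, 0xd1, 0xce]
t1 = [0xce, 0xd1, 0x3d, 0x3a, 0x43, 0x3a, 0x36, 0x66]
t2 = [0x66, 0x36, 0x3d, 0x43, 0x3a, 0x3a, 0x36, 0xce]

RES = [0x66, 0x36, 0x3d, 0x43, 0x3a, 0x3a, 0x36, 0xce]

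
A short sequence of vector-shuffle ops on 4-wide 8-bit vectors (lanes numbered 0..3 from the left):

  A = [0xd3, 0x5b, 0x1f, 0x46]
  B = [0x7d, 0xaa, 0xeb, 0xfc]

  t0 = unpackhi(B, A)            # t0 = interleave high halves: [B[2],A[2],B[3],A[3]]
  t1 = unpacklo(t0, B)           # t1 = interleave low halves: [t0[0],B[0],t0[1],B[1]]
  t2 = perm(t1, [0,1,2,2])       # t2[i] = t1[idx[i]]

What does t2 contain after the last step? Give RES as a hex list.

RES = [0xeb, 0x7d, 0x1f, 0x1f]

t0 = [0xeb, 0x1f, 0xfc, 0x46]
t1 = [0xeb, 0x7d, 0x1f, 0xaa]
t2 = [0xeb, 0x7d, 0x1f, 0x1f]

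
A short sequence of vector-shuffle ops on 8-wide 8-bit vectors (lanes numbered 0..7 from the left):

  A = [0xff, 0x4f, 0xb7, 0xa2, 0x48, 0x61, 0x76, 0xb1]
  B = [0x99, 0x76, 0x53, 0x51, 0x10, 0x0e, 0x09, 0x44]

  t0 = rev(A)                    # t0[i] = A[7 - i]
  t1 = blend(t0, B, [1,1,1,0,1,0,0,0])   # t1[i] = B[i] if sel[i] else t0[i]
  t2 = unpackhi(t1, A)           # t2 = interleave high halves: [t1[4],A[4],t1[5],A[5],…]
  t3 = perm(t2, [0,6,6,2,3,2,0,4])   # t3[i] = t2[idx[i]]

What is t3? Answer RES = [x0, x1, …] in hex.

t0 = [0xb1, 0x76, 0x61, 0x48, 0xa2, 0xb7, 0x4f, 0xff]
t1 = [0x99, 0x76, 0x53, 0x48, 0x10, 0xb7, 0x4f, 0xff]
t2 = [0x10, 0x48, 0xb7, 0x61, 0x4f, 0x76, 0xff, 0xb1]
t3 = [0x10, 0xff, 0xff, 0xb7, 0x61, 0xb7, 0x10, 0x4f]

RES = [0x10, 0xff, 0xff, 0xb7, 0x61, 0xb7, 0x10, 0x4f]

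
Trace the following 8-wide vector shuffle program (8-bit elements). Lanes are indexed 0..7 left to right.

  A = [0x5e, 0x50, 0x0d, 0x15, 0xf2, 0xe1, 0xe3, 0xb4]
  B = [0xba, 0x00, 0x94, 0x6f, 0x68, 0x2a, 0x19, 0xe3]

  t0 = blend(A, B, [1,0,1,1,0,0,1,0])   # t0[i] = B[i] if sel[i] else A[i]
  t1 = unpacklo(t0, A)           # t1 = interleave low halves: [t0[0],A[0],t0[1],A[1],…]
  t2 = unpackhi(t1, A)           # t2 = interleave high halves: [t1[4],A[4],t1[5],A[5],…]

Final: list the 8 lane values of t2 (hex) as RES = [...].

t0 = [0xba, 0x50, 0x94, 0x6f, 0xf2, 0xe1, 0x19, 0xb4]
t1 = [0xba, 0x5e, 0x50, 0x50, 0x94, 0x0d, 0x6f, 0x15]
t2 = [0x94, 0xf2, 0x0d, 0xe1, 0x6f, 0xe3, 0x15, 0xb4]

RES = [ 0x94  0xf2  0x0d  0xe1  0x6f  0xe3  0x15  0xb4 ]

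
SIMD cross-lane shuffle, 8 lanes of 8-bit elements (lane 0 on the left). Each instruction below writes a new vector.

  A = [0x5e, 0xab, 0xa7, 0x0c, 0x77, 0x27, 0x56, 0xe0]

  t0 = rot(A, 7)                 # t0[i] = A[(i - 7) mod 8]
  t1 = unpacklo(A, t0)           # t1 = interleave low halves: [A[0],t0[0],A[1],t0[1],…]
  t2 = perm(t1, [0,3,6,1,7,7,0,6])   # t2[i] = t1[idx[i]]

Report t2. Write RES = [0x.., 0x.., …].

  t0: ab a7 0c 77 27 56 e0 5e
  t1: 5e ab ab a7 a7 0c 0c 77
  t2: 5e a7 0c ab 77 77 5e 0c

RES = [0x5e, 0xa7, 0x0c, 0xab, 0x77, 0x77, 0x5e, 0x0c]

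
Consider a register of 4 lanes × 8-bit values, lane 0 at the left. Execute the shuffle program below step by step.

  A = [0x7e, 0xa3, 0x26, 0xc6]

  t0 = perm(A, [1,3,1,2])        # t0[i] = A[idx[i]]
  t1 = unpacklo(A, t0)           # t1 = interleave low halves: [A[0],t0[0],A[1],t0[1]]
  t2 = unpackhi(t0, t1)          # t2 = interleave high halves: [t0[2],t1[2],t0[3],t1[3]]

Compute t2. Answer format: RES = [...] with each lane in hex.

t0 = [0xa3, 0xc6, 0xa3, 0x26]
t1 = [0x7e, 0xa3, 0xa3, 0xc6]
t2 = [0xa3, 0xa3, 0x26, 0xc6]

RES = [0xa3, 0xa3, 0x26, 0xc6]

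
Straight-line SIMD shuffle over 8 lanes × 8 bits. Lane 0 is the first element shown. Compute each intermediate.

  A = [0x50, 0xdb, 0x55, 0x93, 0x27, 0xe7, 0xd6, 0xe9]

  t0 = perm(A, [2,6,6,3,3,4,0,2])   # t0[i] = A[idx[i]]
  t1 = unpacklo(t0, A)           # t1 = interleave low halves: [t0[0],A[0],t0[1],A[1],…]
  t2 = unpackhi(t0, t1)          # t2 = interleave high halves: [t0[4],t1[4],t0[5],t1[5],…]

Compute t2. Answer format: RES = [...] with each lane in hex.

  t0: 55 d6 d6 93 93 27 50 55
  t1: 55 50 d6 db d6 55 93 93
  t2: 93 d6 27 55 50 93 55 93

RES = [ 0x93  0xd6  0x27  0x55  0x50  0x93  0x55  0x93 ]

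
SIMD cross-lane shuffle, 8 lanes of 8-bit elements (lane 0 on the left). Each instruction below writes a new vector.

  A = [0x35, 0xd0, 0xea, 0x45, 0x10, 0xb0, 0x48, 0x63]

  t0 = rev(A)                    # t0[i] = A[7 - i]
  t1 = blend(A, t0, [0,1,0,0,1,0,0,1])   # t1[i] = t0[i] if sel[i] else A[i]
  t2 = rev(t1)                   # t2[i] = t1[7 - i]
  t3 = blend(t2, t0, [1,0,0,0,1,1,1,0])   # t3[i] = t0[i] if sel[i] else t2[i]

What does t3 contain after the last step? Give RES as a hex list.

RES = [0x63, 0x48, 0xb0, 0x45, 0x45, 0xea, 0xd0, 0x35]

→ t0 |63|48|b0|10|45|ea|d0|35|
→ t1 |35|48|ea|45|45|b0|48|35|
→ t2 |35|48|b0|45|45|ea|48|35|
→ t3 |63|48|b0|45|45|ea|d0|35|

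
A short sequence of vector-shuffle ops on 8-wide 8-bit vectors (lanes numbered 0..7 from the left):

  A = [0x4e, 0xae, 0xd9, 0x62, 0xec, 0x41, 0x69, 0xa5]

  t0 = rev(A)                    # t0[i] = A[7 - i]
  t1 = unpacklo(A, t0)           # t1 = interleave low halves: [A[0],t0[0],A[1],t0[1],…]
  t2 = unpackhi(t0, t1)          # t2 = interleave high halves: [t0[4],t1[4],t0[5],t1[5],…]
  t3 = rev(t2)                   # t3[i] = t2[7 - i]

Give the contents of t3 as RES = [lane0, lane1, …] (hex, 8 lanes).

t0 = [0xa5, 0x69, 0x41, 0xec, 0x62, 0xd9, 0xae, 0x4e]
t1 = [0x4e, 0xa5, 0xae, 0x69, 0xd9, 0x41, 0x62, 0xec]
t2 = [0x62, 0xd9, 0xd9, 0x41, 0xae, 0x62, 0x4e, 0xec]
t3 = [0xec, 0x4e, 0x62, 0xae, 0x41, 0xd9, 0xd9, 0x62]

RES = [0xec, 0x4e, 0x62, 0xae, 0x41, 0xd9, 0xd9, 0x62]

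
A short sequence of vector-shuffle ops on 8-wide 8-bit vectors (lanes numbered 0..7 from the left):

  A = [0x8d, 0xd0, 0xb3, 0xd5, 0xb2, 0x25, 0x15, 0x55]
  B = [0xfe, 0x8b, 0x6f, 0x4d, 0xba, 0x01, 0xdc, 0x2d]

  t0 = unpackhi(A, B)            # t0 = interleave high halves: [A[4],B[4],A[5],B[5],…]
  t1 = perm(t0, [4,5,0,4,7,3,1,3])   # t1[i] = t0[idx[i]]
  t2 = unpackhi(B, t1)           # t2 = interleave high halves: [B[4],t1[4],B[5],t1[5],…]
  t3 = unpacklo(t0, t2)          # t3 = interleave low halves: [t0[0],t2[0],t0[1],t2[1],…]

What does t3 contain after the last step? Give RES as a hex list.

RES = [0xb2, 0xba, 0xba, 0x2d, 0x25, 0x01, 0x01, 0x01]

  t0: b2 ba 25 01 15 dc 55 2d
  t1: 15 dc b2 15 2d 01 ba 01
  t2: ba 2d 01 01 dc ba 2d 01
  t3: b2 ba ba 2d 25 01 01 01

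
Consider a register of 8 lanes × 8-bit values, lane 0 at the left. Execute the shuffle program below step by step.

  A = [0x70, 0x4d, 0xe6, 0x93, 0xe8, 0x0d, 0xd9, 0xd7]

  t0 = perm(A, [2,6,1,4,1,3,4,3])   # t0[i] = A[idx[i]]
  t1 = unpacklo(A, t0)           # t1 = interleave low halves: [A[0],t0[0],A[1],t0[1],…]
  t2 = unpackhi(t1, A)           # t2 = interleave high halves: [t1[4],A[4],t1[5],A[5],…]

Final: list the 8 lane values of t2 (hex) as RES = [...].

  t0: e6 d9 4d e8 4d 93 e8 93
  t1: 70 e6 4d d9 e6 4d 93 e8
  t2: e6 e8 4d 0d 93 d9 e8 d7

RES = [ 0xe6  0xe8  0x4d  0x0d  0x93  0xd9  0xe8  0xd7 ]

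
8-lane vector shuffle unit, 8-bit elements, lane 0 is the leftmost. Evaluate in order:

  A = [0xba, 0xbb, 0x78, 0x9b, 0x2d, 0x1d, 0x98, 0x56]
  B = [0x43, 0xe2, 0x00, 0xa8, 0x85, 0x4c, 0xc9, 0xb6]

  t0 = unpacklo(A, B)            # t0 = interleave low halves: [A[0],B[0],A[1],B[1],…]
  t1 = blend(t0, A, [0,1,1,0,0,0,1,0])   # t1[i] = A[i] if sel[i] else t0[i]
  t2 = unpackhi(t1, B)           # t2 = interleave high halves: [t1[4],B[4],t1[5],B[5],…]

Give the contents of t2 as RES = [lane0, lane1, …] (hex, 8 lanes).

RES = [0x78, 0x85, 0x00, 0x4c, 0x98, 0xc9, 0xa8, 0xb6]

  t0: ba 43 bb e2 78 00 9b a8
  t1: ba bb 78 e2 78 00 98 a8
  t2: 78 85 00 4c 98 c9 a8 b6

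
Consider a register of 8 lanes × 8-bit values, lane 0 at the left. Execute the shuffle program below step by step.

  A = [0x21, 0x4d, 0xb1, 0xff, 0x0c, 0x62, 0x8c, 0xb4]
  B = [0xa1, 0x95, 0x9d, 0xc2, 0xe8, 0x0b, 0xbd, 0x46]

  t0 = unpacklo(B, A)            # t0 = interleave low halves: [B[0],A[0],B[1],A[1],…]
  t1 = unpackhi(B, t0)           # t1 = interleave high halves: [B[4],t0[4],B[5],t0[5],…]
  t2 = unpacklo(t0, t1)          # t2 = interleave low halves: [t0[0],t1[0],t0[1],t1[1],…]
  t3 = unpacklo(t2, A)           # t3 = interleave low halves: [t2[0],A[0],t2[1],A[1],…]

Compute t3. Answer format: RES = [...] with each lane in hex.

RES = [0xa1, 0x21, 0xe8, 0x4d, 0x21, 0xb1, 0x9d, 0xff]

→ t0 |a1|21|95|4d|9d|b1|c2|ff|
→ t1 |e8|9d|0b|b1|bd|c2|46|ff|
→ t2 |a1|e8|21|9d|95|0b|4d|b1|
→ t3 |a1|21|e8|4d|21|b1|9d|ff|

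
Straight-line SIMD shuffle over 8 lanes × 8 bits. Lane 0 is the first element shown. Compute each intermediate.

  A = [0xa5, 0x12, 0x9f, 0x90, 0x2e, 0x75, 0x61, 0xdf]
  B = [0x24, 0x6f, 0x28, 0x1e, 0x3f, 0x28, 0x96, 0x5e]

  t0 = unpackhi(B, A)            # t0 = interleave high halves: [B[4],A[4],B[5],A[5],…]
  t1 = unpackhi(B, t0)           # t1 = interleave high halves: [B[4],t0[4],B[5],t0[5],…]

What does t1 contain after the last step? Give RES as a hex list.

t0 = [0x3f, 0x2e, 0x28, 0x75, 0x96, 0x61, 0x5e, 0xdf]
t1 = [0x3f, 0x96, 0x28, 0x61, 0x96, 0x5e, 0x5e, 0xdf]

RES = [0x3f, 0x96, 0x28, 0x61, 0x96, 0x5e, 0x5e, 0xdf]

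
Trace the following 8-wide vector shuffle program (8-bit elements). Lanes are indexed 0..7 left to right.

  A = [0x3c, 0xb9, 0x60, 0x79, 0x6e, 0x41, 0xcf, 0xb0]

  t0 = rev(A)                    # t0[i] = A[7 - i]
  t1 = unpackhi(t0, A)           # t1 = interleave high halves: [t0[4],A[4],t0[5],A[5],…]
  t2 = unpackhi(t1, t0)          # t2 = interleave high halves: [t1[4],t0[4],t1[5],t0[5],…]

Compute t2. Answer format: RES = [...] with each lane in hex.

RES = [ 0xb9  0x79  0xcf  0x60  0x3c  0xb9  0xb0  0x3c ]

  t0: b0 cf 41 6e 79 60 b9 3c
  t1: 79 6e 60 41 b9 cf 3c b0
  t2: b9 79 cf 60 3c b9 b0 3c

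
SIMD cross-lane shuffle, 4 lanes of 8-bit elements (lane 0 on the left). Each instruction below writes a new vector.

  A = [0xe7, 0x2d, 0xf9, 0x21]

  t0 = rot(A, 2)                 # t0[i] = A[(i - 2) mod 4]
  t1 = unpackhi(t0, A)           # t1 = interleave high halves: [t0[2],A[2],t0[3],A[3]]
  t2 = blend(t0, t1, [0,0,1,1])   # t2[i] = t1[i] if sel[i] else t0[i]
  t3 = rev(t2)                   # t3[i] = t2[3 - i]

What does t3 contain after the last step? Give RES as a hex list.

RES = [ 0x21  0x2d  0x21  0xf9 ]

→ t0 |f9|21|e7|2d|
→ t1 |e7|f9|2d|21|
→ t2 |f9|21|2d|21|
→ t3 |21|2d|21|f9|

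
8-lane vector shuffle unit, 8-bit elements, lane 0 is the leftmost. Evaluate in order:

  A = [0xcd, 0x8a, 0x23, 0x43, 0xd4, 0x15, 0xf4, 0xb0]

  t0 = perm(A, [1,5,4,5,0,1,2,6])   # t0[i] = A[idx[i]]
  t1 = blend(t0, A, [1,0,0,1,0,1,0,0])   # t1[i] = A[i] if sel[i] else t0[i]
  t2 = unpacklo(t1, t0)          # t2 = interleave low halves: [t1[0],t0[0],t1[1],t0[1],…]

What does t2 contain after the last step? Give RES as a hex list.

RES = [0xcd, 0x8a, 0x15, 0x15, 0xd4, 0xd4, 0x43, 0x15]

→ t0 |8a|15|d4|15|cd|8a|23|f4|
→ t1 |cd|15|d4|43|cd|15|23|f4|
→ t2 |cd|8a|15|15|d4|d4|43|15|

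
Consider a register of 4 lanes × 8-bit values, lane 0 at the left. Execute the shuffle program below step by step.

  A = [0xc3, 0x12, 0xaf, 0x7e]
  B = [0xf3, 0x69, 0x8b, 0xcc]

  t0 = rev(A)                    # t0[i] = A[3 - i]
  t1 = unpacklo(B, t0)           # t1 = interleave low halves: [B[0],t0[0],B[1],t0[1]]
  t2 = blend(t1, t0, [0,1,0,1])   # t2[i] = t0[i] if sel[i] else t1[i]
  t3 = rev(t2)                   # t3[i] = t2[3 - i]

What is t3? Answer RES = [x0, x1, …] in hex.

t0 = [0x7e, 0xaf, 0x12, 0xc3]
t1 = [0xf3, 0x7e, 0x69, 0xaf]
t2 = [0xf3, 0xaf, 0x69, 0xc3]
t3 = [0xc3, 0x69, 0xaf, 0xf3]

RES = [0xc3, 0x69, 0xaf, 0xf3]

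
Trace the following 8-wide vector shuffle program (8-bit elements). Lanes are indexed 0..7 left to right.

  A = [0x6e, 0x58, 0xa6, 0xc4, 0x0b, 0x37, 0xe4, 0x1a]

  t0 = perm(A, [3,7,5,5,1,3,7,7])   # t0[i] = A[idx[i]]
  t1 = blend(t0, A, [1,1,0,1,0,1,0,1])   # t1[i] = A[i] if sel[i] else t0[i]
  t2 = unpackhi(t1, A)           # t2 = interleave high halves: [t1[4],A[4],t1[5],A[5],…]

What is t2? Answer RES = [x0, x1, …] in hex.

RES = [0x58, 0x0b, 0x37, 0x37, 0x1a, 0xe4, 0x1a, 0x1a]

→ t0 |c4|1a|37|37|58|c4|1a|1a|
→ t1 |6e|58|37|c4|58|37|1a|1a|
→ t2 |58|0b|37|37|1a|e4|1a|1a|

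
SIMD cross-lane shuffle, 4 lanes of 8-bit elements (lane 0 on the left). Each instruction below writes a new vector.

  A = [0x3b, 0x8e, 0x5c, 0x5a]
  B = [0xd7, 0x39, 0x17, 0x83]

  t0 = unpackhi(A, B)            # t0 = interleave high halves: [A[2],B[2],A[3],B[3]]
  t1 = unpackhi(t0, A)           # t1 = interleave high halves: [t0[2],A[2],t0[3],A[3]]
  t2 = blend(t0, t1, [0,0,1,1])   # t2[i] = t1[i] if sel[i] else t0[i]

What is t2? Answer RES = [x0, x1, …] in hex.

RES = [ 0x5c  0x17  0x83  0x5a ]

t0 = [0x5c, 0x17, 0x5a, 0x83]
t1 = [0x5a, 0x5c, 0x83, 0x5a]
t2 = [0x5c, 0x17, 0x83, 0x5a]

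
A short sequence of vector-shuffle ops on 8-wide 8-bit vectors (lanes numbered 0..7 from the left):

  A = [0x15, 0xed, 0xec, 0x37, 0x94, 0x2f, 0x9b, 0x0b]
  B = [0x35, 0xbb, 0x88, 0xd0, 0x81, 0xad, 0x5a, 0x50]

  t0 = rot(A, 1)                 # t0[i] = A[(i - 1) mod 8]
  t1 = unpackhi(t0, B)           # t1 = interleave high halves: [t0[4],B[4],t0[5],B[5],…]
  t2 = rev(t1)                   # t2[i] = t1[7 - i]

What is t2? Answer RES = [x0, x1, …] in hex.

t0 = [0x0b, 0x15, 0xed, 0xec, 0x37, 0x94, 0x2f, 0x9b]
t1 = [0x37, 0x81, 0x94, 0xad, 0x2f, 0x5a, 0x9b, 0x50]
t2 = [0x50, 0x9b, 0x5a, 0x2f, 0xad, 0x94, 0x81, 0x37]

RES = [0x50, 0x9b, 0x5a, 0x2f, 0xad, 0x94, 0x81, 0x37]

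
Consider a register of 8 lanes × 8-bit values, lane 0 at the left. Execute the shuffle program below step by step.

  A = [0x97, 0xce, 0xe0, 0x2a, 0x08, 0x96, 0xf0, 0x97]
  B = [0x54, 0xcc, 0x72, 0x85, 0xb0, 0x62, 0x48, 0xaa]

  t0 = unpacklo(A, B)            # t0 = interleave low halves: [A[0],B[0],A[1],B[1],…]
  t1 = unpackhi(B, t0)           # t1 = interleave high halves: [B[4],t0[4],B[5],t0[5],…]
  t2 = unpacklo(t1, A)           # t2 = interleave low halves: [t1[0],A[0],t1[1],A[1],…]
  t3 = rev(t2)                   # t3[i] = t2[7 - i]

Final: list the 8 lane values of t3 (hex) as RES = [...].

t0 = [0x97, 0x54, 0xce, 0xcc, 0xe0, 0x72, 0x2a, 0x85]
t1 = [0xb0, 0xe0, 0x62, 0x72, 0x48, 0x2a, 0xaa, 0x85]
t2 = [0xb0, 0x97, 0xe0, 0xce, 0x62, 0xe0, 0x72, 0x2a]
t3 = [0x2a, 0x72, 0xe0, 0x62, 0xce, 0xe0, 0x97, 0xb0]

RES = [ 0x2a  0x72  0xe0  0x62  0xce  0xe0  0x97  0xb0 ]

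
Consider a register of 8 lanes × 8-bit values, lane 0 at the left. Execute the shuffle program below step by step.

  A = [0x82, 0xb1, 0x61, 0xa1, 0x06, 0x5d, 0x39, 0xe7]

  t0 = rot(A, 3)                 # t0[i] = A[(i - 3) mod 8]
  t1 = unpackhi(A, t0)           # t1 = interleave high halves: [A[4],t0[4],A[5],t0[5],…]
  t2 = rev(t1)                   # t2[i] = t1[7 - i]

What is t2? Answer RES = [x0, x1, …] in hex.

t0 = [0x5d, 0x39, 0xe7, 0x82, 0xb1, 0x61, 0xa1, 0x06]
t1 = [0x06, 0xb1, 0x5d, 0x61, 0x39, 0xa1, 0xe7, 0x06]
t2 = [0x06, 0xe7, 0xa1, 0x39, 0x61, 0x5d, 0xb1, 0x06]

RES = [ 0x06  0xe7  0xa1  0x39  0x61  0x5d  0xb1  0x06 ]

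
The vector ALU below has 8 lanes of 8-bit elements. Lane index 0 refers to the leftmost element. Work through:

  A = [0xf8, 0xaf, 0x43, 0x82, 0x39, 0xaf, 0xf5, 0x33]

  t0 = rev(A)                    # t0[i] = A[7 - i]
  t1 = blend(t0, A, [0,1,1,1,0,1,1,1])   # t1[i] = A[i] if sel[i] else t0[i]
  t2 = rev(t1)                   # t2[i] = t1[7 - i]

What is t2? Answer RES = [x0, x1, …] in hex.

→ t0 |33|f5|af|39|82|43|af|f8|
→ t1 |33|af|43|82|82|af|f5|33|
→ t2 |33|f5|af|82|82|43|af|33|

RES = [0x33, 0xf5, 0xaf, 0x82, 0x82, 0x43, 0xaf, 0x33]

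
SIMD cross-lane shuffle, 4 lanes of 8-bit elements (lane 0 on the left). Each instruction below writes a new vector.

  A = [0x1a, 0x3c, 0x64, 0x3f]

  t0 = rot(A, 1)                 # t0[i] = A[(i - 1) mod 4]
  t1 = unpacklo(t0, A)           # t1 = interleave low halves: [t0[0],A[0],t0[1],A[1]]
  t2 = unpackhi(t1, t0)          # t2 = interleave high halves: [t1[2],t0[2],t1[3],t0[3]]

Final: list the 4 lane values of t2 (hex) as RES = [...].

RES = [ 0x1a  0x3c  0x3c  0x64 ]

  t0: 3f 1a 3c 64
  t1: 3f 1a 1a 3c
  t2: 1a 3c 3c 64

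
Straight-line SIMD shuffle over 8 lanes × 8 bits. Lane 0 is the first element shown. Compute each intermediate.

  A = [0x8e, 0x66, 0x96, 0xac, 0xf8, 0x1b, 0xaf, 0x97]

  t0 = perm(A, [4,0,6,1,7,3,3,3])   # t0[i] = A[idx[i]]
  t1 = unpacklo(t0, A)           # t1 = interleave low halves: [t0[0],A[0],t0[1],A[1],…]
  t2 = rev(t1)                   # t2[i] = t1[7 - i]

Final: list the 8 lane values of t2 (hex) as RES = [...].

  t0: f8 8e af 66 97 ac ac ac
  t1: f8 8e 8e 66 af 96 66 ac
  t2: ac 66 96 af 66 8e 8e f8

RES = [ 0xac  0x66  0x96  0xaf  0x66  0x8e  0x8e  0xf8 ]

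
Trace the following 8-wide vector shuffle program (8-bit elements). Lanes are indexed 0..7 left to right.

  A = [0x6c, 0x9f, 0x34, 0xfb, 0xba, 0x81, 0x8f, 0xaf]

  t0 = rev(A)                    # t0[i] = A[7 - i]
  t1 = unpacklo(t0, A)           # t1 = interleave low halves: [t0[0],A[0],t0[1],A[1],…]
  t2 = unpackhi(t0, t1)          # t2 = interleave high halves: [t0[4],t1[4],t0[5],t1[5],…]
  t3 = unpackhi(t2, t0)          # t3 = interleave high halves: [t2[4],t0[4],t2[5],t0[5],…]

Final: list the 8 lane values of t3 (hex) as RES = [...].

t0 = [0xaf, 0x8f, 0x81, 0xba, 0xfb, 0x34, 0x9f, 0x6c]
t1 = [0xaf, 0x6c, 0x8f, 0x9f, 0x81, 0x34, 0xba, 0xfb]
t2 = [0xfb, 0x81, 0x34, 0x34, 0x9f, 0xba, 0x6c, 0xfb]
t3 = [0x9f, 0xfb, 0xba, 0x34, 0x6c, 0x9f, 0xfb, 0x6c]

RES = [ 0x9f  0xfb  0xba  0x34  0x6c  0x9f  0xfb  0x6c ]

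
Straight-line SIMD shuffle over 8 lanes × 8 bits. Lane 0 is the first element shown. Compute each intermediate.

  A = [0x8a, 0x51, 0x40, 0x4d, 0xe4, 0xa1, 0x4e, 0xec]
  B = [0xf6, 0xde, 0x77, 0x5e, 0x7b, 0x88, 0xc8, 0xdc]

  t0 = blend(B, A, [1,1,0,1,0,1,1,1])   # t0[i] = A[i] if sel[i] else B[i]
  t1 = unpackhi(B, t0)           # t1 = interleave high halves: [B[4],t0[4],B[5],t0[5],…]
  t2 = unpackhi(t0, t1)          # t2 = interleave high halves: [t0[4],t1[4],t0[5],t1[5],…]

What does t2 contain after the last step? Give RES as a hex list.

t0 = [0x8a, 0x51, 0x77, 0x4d, 0x7b, 0xa1, 0x4e, 0xec]
t1 = [0x7b, 0x7b, 0x88, 0xa1, 0xc8, 0x4e, 0xdc, 0xec]
t2 = [0x7b, 0xc8, 0xa1, 0x4e, 0x4e, 0xdc, 0xec, 0xec]

RES = [0x7b, 0xc8, 0xa1, 0x4e, 0x4e, 0xdc, 0xec, 0xec]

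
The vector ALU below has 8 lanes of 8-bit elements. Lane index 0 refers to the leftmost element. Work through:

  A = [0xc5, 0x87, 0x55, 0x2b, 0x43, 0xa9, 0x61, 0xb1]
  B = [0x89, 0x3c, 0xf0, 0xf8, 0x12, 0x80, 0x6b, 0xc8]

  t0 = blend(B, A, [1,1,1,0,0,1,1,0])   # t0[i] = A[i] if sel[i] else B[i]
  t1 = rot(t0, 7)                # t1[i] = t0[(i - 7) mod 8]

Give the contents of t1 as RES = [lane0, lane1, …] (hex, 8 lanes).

RES = [0x87, 0x55, 0xf8, 0x12, 0xa9, 0x61, 0xc8, 0xc5]

  t0: c5 87 55 f8 12 a9 61 c8
  t1: 87 55 f8 12 a9 61 c8 c5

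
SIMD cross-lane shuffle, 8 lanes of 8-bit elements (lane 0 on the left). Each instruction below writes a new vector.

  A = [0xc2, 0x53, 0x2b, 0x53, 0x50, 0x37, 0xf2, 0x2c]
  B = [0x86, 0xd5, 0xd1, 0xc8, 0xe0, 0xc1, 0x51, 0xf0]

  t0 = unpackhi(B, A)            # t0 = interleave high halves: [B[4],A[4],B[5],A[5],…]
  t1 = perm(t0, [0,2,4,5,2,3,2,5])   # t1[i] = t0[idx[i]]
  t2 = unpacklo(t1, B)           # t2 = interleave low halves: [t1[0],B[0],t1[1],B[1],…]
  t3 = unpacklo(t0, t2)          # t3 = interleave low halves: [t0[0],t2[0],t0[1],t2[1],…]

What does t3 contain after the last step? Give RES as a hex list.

RES = [ 0xe0  0xe0  0x50  0x86  0xc1  0xc1  0x37  0xd5 ]

t0 = [0xe0, 0x50, 0xc1, 0x37, 0x51, 0xf2, 0xf0, 0x2c]
t1 = [0xe0, 0xc1, 0x51, 0xf2, 0xc1, 0x37, 0xc1, 0xf2]
t2 = [0xe0, 0x86, 0xc1, 0xd5, 0x51, 0xd1, 0xf2, 0xc8]
t3 = [0xe0, 0xe0, 0x50, 0x86, 0xc1, 0xc1, 0x37, 0xd5]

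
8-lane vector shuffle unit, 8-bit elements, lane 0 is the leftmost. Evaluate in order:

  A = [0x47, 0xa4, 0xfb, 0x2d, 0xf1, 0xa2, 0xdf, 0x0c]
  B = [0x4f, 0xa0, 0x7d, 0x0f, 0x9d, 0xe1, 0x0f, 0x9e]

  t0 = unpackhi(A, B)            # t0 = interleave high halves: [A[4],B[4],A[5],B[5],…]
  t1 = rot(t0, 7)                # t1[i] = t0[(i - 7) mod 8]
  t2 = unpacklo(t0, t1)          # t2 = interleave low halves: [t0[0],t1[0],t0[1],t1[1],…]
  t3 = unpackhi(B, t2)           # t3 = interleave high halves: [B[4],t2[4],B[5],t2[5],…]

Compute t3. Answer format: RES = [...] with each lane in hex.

RES = [0x9d, 0xa2, 0xe1, 0xe1, 0x0f, 0xe1, 0x9e, 0xdf]

t0 = [0xf1, 0x9d, 0xa2, 0xe1, 0xdf, 0x0f, 0x0c, 0x9e]
t1 = [0x9d, 0xa2, 0xe1, 0xdf, 0x0f, 0x0c, 0x9e, 0xf1]
t2 = [0xf1, 0x9d, 0x9d, 0xa2, 0xa2, 0xe1, 0xe1, 0xdf]
t3 = [0x9d, 0xa2, 0xe1, 0xe1, 0x0f, 0xe1, 0x9e, 0xdf]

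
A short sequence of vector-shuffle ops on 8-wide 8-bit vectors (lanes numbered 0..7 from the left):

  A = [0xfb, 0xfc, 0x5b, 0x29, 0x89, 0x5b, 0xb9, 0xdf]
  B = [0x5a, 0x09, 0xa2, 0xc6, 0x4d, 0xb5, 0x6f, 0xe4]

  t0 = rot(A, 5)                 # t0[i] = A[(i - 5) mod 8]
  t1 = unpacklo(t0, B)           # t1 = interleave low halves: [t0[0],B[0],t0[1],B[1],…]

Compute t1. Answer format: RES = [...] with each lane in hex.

→ t0 |29|89|5b|b9|df|fb|fc|5b|
→ t1 |29|5a|89|09|5b|a2|b9|c6|

RES = [ 0x29  0x5a  0x89  0x09  0x5b  0xa2  0xb9  0xc6 ]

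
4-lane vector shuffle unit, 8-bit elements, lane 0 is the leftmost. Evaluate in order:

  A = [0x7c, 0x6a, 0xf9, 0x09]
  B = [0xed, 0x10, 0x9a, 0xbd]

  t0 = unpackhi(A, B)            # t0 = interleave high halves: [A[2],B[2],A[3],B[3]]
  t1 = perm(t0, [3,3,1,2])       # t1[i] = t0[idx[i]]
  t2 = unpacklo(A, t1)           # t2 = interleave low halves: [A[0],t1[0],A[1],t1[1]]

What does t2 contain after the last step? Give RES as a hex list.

RES = [0x7c, 0xbd, 0x6a, 0xbd]

→ t0 |f9|9a|09|bd|
→ t1 |bd|bd|9a|09|
→ t2 |7c|bd|6a|bd|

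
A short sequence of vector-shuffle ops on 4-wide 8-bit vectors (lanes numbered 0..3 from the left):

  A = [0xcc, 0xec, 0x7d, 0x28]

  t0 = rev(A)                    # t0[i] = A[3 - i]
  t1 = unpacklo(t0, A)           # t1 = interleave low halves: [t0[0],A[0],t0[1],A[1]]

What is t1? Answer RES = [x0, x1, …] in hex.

RES = [ 0x28  0xcc  0x7d  0xec ]

  t0: 28 7d ec cc
  t1: 28 cc 7d ec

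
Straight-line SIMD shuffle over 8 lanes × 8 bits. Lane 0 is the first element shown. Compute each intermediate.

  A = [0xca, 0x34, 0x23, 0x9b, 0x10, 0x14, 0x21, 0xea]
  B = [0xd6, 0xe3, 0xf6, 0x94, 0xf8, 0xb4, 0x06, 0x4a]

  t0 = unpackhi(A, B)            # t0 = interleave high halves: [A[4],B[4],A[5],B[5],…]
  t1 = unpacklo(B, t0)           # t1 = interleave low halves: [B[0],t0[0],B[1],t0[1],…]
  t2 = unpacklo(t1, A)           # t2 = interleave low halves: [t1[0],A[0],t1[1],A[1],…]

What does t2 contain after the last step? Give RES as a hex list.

RES = [ 0xd6  0xca  0x10  0x34  0xe3  0x23  0xf8  0x9b ]

→ t0 |10|f8|14|b4|21|06|ea|4a|
→ t1 |d6|10|e3|f8|f6|14|94|b4|
→ t2 |d6|ca|10|34|e3|23|f8|9b|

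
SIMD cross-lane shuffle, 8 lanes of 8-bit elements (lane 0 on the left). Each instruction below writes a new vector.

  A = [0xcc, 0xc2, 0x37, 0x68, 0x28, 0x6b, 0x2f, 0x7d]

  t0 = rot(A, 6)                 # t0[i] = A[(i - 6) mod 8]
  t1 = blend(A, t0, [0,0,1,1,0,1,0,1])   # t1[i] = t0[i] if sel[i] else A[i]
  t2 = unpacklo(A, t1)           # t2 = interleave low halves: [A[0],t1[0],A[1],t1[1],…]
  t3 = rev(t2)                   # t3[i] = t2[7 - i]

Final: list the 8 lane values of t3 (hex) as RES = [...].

t0 = [0x37, 0x68, 0x28, 0x6b, 0x2f, 0x7d, 0xcc, 0xc2]
t1 = [0xcc, 0xc2, 0x28, 0x6b, 0x28, 0x7d, 0x2f, 0xc2]
t2 = [0xcc, 0xcc, 0xc2, 0xc2, 0x37, 0x28, 0x68, 0x6b]
t3 = [0x6b, 0x68, 0x28, 0x37, 0xc2, 0xc2, 0xcc, 0xcc]

RES = [0x6b, 0x68, 0x28, 0x37, 0xc2, 0xc2, 0xcc, 0xcc]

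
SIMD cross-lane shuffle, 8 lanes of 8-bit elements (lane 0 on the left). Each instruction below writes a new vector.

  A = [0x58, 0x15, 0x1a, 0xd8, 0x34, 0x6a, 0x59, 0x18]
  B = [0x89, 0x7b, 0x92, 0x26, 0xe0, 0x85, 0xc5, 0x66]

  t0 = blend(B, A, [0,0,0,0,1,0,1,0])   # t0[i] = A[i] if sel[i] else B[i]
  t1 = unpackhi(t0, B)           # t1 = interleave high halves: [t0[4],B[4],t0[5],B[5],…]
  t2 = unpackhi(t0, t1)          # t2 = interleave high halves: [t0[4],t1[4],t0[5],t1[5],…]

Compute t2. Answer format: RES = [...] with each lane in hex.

t0 = [0x89, 0x7b, 0x92, 0x26, 0x34, 0x85, 0x59, 0x66]
t1 = [0x34, 0xe0, 0x85, 0x85, 0x59, 0xc5, 0x66, 0x66]
t2 = [0x34, 0x59, 0x85, 0xc5, 0x59, 0x66, 0x66, 0x66]

RES = [ 0x34  0x59  0x85  0xc5  0x59  0x66  0x66  0x66 ]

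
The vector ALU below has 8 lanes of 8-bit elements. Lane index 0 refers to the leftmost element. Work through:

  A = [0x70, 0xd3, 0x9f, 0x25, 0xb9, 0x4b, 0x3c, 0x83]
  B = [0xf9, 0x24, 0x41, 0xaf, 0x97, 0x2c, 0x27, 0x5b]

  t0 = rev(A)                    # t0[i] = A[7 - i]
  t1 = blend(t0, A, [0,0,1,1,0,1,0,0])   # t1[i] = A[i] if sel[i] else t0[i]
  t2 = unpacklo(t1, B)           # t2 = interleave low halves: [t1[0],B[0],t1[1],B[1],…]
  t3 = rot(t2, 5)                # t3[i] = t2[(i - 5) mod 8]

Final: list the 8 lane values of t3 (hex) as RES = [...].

RES = [ 0x24  0x9f  0x41  0x25  0xaf  0x83  0xf9  0x3c ]

→ t0 |83|3c|4b|b9|25|9f|d3|70|
→ t1 |83|3c|9f|25|25|4b|d3|70|
→ t2 |83|f9|3c|24|9f|41|25|af|
→ t3 |24|9f|41|25|af|83|f9|3c|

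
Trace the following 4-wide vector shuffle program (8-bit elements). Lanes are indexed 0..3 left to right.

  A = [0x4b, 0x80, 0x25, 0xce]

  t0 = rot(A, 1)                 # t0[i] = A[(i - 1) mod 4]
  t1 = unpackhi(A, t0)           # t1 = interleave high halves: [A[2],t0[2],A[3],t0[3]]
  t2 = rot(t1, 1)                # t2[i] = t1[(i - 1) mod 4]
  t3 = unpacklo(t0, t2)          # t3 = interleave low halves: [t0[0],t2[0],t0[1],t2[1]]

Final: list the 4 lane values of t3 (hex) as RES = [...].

  t0: ce 4b 80 25
  t1: 25 80 ce 25
  t2: 25 25 80 ce
  t3: ce 25 4b 25

RES = [0xce, 0x25, 0x4b, 0x25]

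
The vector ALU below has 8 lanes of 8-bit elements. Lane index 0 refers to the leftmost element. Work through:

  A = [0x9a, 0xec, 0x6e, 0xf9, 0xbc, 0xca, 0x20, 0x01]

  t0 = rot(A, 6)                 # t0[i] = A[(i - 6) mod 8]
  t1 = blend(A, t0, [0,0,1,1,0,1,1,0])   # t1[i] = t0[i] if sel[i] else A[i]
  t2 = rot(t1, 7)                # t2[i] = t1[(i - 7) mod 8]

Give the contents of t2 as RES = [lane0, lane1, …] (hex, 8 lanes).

→ t0 |6e|f9|bc|ca|20|01|9a|ec|
→ t1 |9a|ec|bc|ca|bc|01|9a|01|
→ t2 |ec|bc|ca|bc|01|9a|01|9a|

RES = [ 0xec  0xbc  0xca  0xbc  0x01  0x9a  0x01  0x9a ]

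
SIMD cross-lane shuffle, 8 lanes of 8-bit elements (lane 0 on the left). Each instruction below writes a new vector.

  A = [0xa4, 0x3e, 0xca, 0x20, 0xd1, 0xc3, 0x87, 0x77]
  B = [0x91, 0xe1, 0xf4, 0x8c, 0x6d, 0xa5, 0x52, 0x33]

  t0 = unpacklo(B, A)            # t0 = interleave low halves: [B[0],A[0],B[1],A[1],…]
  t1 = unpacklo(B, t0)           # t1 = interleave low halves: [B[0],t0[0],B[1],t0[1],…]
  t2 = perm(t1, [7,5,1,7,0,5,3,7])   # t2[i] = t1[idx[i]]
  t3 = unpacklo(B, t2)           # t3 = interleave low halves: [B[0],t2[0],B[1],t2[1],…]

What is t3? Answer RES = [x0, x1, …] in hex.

  t0: 91 a4 e1 3e f4 ca 8c 20
  t1: 91 91 e1 a4 f4 e1 8c 3e
  t2: 3e e1 91 3e 91 e1 a4 3e
  t3: 91 3e e1 e1 f4 91 8c 3e

RES = [0x91, 0x3e, 0xe1, 0xe1, 0xf4, 0x91, 0x8c, 0x3e]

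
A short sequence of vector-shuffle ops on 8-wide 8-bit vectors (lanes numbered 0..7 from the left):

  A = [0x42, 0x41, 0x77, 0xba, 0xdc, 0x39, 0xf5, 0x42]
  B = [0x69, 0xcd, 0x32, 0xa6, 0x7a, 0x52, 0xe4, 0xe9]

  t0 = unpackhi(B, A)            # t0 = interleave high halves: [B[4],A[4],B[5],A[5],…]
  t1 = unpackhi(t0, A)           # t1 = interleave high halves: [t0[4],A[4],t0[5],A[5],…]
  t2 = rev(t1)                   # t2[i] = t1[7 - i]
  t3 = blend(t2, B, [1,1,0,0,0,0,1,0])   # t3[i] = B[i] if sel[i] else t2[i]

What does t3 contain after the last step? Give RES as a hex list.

t0 = [0x7a, 0xdc, 0x52, 0x39, 0xe4, 0xf5, 0xe9, 0x42]
t1 = [0xe4, 0xdc, 0xf5, 0x39, 0xe9, 0xf5, 0x42, 0x42]
t2 = [0x42, 0x42, 0xf5, 0xe9, 0x39, 0xf5, 0xdc, 0xe4]
t3 = [0x69, 0xcd, 0xf5, 0xe9, 0x39, 0xf5, 0xe4, 0xe4]

RES = [0x69, 0xcd, 0xf5, 0xe9, 0x39, 0xf5, 0xe4, 0xe4]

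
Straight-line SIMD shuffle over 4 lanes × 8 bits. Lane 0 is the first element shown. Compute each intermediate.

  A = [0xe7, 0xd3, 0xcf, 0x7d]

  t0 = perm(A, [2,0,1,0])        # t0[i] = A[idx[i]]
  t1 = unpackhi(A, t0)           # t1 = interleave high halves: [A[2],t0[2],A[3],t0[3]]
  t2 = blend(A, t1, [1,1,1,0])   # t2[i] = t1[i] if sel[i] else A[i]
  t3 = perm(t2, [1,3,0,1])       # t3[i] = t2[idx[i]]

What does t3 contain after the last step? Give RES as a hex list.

RES = [ 0xd3  0x7d  0xcf  0xd3 ]

t0 = [0xcf, 0xe7, 0xd3, 0xe7]
t1 = [0xcf, 0xd3, 0x7d, 0xe7]
t2 = [0xcf, 0xd3, 0x7d, 0x7d]
t3 = [0xd3, 0x7d, 0xcf, 0xd3]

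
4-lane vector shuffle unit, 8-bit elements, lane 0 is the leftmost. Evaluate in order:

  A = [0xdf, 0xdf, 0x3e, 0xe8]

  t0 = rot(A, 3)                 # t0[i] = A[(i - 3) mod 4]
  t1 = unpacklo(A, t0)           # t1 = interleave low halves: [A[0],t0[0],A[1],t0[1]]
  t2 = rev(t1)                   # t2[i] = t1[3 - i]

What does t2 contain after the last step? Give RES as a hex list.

→ t0 |df|3e|e8|df|
→ t1 |df|df|df|3e|
→ t2 |3e|df|df|df|

RES = [0x3e, 0xdf, 0xdf, 0xdf]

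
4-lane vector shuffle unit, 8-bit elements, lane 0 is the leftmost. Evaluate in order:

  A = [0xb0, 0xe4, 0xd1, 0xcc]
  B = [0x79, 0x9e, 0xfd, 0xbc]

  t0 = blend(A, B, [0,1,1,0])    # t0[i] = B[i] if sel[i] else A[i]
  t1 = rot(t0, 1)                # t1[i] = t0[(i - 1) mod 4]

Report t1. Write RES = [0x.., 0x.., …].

→ t0 |b0|9e|fd|cc|
→ t1 |cc|b0|9e|fd|

RES = [0xcc, 0xb0, 0x9e, 0xfd]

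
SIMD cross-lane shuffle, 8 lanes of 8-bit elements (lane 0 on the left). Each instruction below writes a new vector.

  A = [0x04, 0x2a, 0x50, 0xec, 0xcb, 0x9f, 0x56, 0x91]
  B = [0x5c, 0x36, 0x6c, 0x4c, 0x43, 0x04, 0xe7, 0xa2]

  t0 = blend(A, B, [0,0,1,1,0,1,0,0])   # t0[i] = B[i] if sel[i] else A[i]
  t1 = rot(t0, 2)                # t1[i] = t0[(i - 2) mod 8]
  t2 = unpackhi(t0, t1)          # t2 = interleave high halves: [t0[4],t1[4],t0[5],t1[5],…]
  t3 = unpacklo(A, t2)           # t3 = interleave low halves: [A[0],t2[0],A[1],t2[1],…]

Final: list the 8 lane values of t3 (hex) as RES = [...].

RES = [ 0x04  0xcb  0x2a  0x6c  0x50  0x04  0xec  0x4c ]

  t0: 04 2a 6c 4c cb 04 56 91
  t1: 56 91 04 2a 6c 4c cb 04
  t2: cb 6c 04 4c 56 cb 91 04
  t3: 04 cb 2a 6c 50 04 ec 4c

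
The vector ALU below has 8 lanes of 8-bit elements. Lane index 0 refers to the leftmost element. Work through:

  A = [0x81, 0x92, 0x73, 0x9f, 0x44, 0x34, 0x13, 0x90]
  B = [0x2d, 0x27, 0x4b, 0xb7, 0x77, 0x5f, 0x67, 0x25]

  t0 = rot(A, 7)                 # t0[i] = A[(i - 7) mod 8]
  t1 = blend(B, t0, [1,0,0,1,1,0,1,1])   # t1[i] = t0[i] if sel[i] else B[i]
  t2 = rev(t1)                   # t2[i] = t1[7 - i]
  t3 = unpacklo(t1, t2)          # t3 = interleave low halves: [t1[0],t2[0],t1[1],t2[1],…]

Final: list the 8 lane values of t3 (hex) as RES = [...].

RES = [0x92, 0x81, 0x27, 0x90, 0x4b, 0x5f, 0x44, 0x34]

  t0: 92 73 9f 44 34 13 90 81
  t1: 92 27 4b 44 34 5f 90 81
  t2: 81 90 5f 34 44 4b 27 92
  t3: 92 81 27 90 4b 5f 44 34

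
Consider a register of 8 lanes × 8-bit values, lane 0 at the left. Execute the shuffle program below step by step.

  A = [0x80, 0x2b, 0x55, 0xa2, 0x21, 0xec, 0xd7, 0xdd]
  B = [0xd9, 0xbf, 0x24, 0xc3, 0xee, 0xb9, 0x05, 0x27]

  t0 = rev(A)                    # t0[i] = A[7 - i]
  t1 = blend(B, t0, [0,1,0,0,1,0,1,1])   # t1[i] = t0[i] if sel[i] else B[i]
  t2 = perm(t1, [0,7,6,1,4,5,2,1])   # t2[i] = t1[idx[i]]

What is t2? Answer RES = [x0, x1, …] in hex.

→ t0 |dd|d7|ec|21|a2|55|2b|80|
→ t1 |d9|d7|24|c3|a2|b9|2b|80|
→ t2 |d9|80|2b|d7|a2|b9|24|d7|

RES = [0xd9, 0x80, 0x2b, 0xd7, 0xa2, 0xb9, 0x24, 0xd7]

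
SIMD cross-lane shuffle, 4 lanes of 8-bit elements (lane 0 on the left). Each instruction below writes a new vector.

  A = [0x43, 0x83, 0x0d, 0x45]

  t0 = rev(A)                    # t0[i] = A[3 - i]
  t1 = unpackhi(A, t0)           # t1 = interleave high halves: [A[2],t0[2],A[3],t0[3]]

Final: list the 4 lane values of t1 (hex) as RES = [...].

RES = [0x0d, 0x83, 0x45, 0x43]

→ t0 |45|0d|83|43|
→ t1 |0d|83|45|43|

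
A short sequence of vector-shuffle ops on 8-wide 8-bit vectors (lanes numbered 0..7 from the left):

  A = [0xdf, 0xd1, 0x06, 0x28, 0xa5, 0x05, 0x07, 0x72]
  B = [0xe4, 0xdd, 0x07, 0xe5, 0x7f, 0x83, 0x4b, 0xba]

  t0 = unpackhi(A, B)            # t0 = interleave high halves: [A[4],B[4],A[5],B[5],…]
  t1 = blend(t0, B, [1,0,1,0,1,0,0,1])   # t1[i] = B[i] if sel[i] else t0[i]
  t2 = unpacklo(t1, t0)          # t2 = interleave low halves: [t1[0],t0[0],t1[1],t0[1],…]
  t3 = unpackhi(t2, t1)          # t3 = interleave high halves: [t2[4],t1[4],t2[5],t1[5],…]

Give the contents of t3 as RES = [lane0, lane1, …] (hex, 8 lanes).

→ t0 |a5|7f|05|83|07|4b|72|ba|
→ t1 |e4|7f|07|83|7f|4b|72|ba|
→ t2 |e4|a5|7f|7f|07|05|83|83|
→ t3 |07|7f|05|4b|83|72|83|ba|

RES = [ 0x07  0x7f  0x05  0x4b  0x83  0x72  0x83  0xba ]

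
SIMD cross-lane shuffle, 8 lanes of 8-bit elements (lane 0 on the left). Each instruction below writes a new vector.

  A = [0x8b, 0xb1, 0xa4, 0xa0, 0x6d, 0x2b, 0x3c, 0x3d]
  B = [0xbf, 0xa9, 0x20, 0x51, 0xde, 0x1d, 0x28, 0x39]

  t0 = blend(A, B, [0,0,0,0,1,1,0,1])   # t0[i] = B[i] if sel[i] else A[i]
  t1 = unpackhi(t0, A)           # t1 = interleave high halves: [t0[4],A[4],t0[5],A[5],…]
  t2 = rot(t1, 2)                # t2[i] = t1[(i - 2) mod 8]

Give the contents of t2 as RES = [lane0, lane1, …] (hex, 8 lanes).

RES = [ 0x39  0x3d  0xde  0x6d  0x1d  0x2b  0x3c  0x3c ]

  t0: 8b b1 a4 a0 de 1d 3c 39
  t1: de 6d 1d 2b 3c 3c 39 3d
  t2: 39 3d de 6d 1d 2b 3c 3c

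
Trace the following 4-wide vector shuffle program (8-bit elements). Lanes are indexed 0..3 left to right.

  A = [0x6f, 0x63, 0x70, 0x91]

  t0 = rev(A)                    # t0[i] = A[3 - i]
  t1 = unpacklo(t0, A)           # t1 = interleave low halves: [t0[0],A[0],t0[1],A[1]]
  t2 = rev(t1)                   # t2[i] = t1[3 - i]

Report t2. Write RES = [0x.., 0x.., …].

→ t0 |91|70|63|6f|
→ t1 |91|6f|70|63|
→ t2 |63|70|6f|91|

RES = [0x63, 0x70, 0x6f, 0x91]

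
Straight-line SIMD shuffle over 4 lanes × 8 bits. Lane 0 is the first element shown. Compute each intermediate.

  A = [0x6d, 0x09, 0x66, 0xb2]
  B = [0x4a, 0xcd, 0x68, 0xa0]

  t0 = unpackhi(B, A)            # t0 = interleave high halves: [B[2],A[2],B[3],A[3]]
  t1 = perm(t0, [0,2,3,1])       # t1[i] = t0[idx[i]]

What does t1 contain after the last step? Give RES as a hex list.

RES = [0x68, 0xa0, 0xb2, 0x66]

  t0: 68 66 a0 b2
  t1: 68 a0 b2 66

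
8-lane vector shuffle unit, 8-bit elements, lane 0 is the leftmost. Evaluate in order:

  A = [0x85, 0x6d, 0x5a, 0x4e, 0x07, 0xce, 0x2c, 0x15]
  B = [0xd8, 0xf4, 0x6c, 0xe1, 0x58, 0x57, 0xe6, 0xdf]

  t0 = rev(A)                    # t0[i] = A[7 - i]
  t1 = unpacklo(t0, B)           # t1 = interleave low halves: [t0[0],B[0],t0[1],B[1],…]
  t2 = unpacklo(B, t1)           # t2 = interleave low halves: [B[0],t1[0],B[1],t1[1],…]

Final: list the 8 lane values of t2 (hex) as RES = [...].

RES = [0xd8, 0x15, 0xf4, 0xd8, 0x6c, 0x2c, 0xe1, 0xf4]

→ t0 |15|2c|ce|07|4e|5a|6d|85|
→ t1 |15|d8|2c|f4|ce|6c|07|e1|
→ t2 |d8|15|f4|d8|6c|2c|e1|f4|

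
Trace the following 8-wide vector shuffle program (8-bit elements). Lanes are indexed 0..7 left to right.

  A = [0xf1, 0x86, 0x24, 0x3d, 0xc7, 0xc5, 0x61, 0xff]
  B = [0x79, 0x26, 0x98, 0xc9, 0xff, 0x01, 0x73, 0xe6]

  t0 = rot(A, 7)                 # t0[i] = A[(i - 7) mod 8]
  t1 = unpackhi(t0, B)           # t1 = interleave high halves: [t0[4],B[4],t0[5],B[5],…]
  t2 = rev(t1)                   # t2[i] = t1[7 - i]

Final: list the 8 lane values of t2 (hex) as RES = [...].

t0 = [0x86, 0x24, 0x3d, 0xc7, 0xc5, 0x61, 0xff, 0xf1]
t1 = [0xc5, 0xff, 0x61, 0x01, 0xff, 0x73, 0xf1, 0xe6]
t2 = [0xe6, 0xf1, 0x73, 0xff, 0x01, 0x61, 0xff, 0xc5]

RES = [ 0xe6  0xf1  0x73  0xff  0x01  0x61  0xff  0xc5 ]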